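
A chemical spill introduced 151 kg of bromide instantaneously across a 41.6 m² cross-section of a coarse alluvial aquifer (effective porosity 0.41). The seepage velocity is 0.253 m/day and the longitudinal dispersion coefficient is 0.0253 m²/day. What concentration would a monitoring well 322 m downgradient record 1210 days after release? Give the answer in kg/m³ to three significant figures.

For an instantaneous plane source, C(x,t) = M/(n_e·A·√(4πDt)) · exp(−(x−vt)²/(4Dt)), with n_e·A the pore (flow) area.
Plume center vt = 0.253 × 1210 = 306.13 m, so the well at 322 m is 15.87 m downgradient of the peak.
√(4πDt) = 19.61 m, giving peak height M/(n_e·A·√(4πDt)) = 151/(0.41 × 41.6 × 19.61) = 0.4515 kg/m³.
(x−vt)²/(4Dt) = (15.87)²/(4 × 0.0253 × 1210) = 2.057; exp(−2.057) = 0.1278.
C = 0.4515 × 0.1278 = 0.0577 kg/m³.

0.0577 kg/m³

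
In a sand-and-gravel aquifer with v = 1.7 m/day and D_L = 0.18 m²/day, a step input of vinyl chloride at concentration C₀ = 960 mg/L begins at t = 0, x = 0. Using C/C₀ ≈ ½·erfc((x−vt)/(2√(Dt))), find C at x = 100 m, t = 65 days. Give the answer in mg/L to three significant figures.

For a continuous step input, C/C₀ ≈ ½·erfc((x−vt)/(2√(Dt))).
vt = 1.7 × 65 = 110.5 m and 2√(Dt) = 2√(0.18 × 65) = 6.841 m.
Argument (x−vt)/(2√(Dt)) = (100 − 110.5)/6.841 = -1.535; ½·erfc(-1.535) = 0.9850.
C = 960 × 0.9850 = 946 mg/L.

946 mg/L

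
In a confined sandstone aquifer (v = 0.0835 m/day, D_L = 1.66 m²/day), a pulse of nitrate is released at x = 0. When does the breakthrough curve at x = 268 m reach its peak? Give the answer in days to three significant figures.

For the 1D instantaneous-source solution, setting ∂C/∂t = 0 at fixed x gives v²t² + 2Dt − x² = 0, so t = (√(D² + v²x²) − D)/v².
√(D² + v²x²) = √(1.66² + 0.0835² × 268²) = 22.44; v² = 0.00697225.
t = (22.44 − 1.66)/0.00697225 = 2980 days (vs. the pure-advection estimate x/v = 3210 d).

2980 days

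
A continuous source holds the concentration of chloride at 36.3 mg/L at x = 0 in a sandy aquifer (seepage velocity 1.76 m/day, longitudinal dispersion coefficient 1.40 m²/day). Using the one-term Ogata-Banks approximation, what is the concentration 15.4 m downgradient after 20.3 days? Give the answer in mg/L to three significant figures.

For a continuous step input, C/C₀ ≈ ½·erfc((x−vt)/(2√(Dt))).
vt = 1.76 × 20.3 = 35.728 m and 2√(Dt) = 2√(1.40 × 20.3) = 10.66 m.
Argument (x−vt)/(2√(Dt)) = (15.4 − 35.728)/10.66 = -1.907; ½·erfc(-1.907) = 0.9965.
C = 36.3 × 0.9965 = 36.2 mg/L.

36.2 mg/L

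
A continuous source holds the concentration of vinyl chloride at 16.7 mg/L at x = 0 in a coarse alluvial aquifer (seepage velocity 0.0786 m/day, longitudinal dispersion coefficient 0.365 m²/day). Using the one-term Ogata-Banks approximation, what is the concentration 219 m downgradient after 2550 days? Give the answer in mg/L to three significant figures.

5.57 mg/L

For a continuous step input, C/C₀ ≈ ½·erfc((x−vt)/(2√(Dt))).
vt = 0.0786 × 2550 = 200.43 m and 2√(Dt) = 2√(0.365 × 2550) = 61.02 m.
Argument (x−vt)/(2√(Dt)) = (219 − 200.43)/61.02 = 0.3043; ½·erfc(0.3043) = 0.3335.
C = 16.7 × 0.3335 = 5.57 mg/L.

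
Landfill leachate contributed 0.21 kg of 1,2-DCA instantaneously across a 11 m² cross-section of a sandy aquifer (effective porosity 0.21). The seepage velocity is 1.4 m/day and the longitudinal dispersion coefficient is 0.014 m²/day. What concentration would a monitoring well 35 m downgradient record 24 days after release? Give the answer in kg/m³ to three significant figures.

0.0103 kg/m³

For an instantaneous plane source, C(x,t) = M/(n_e·A·√(4πDt)) · exp(−(x−vt)²/(4Dt)), with n_e·A the pore (flow) area.
Plume center vt = 1.4 × 24 = 33.6 m, so the well at 35 m is 1.4 m downgradient of the peak.
√(4πDt) = 2.055 m, giving peak height M/(n_e·A·√(4πDt)) = 0.21/(0.21 × 11 × 2.055) = 0.04424 kg/m³.
(x−vt)²/(4Dt) = (1.4)²/(4 × 0.014 × 24) = 1.458; exp(−1.458) = 0.2327.
C = 0.04424 × 0.2327 = 0.0103 kg/m³.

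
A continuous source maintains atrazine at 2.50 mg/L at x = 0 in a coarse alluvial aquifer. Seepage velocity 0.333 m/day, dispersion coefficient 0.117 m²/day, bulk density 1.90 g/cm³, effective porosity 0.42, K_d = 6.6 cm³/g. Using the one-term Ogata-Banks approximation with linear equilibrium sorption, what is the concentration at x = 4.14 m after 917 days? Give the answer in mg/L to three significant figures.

2.46 mg/L

Retardation factor R = 1 + ρ_b·K_d/n = 1 + 1.90 × 6.6/0.42 = 30.86.
Sorption retards both mechanisms: v_R = v/R = 0.01079 m/day, D_R = D/R = 0.003791 m²/day.
v_R·t = 0.01079 × 917 = 9.89443 m; 2√(D_R t) = 3.729 m; argument = (4.14 − 9.89443)/3.729 = -1.543.
C = C₀ × ½·erfc(-1.543) = 2.50 × 0.9855 = 2.46 mg/L.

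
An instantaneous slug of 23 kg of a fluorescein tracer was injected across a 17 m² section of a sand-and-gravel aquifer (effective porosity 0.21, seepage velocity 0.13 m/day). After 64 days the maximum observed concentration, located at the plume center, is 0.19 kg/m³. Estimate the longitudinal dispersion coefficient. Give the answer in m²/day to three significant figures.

At the plume center C_max = M/(n_e·A·√(4πDt)), so D = M²/(4πt·(n_e·A·C_max)²).
n_e·A·C_max = 0.21 × 17 × 0.19 = 0.6783 kg/m.
D = 23²/(4π × 64 × 0.6783²) = 1.43 m²/day.

1.43 m²/day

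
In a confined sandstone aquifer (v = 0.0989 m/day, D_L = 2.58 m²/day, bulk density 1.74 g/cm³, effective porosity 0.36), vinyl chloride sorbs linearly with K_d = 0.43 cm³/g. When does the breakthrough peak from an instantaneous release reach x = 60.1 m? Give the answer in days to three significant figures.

1230 days

Retardation factor R = 1 + ρ_b·K_d/n = 1 + 1.74 × 0.43/0.36 = 3.078.
Sorption retards both mechanisms: v_R = v/R = 0.03213 m/day, D_R = D/R = 0.8382 m²/day.
Peak time from v_R²t² + 2D_R t − x² = 0: t = (√(D_R² + v_R²x²) − D_R)/v_R².
√(D_R² + v_R²x²) = √(0.8382² + 0.03213² × 60.1²) = 2.105; v_R² = 0.001032.
t = (2.105 − 0.8382)/0.001032 = 1230 days.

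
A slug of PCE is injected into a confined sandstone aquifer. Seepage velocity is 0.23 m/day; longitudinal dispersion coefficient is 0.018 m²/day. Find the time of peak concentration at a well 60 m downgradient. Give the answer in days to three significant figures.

261 days

For the 1D instantaneous-source solution, setting ∂C/∂t = 0 at fixed x gives v²t² + 2Dt − x² = 0, so t = (√(D² + v²x²) − D)/v².
√(D² + v²x²) = √(0.018² + 0.23² × 60²) = 13.80; v² = 0.0529.
t = (13.80 − 0.018)/0.0529 = 261 days (vs. the pure-advection estimate x/v = 261 d).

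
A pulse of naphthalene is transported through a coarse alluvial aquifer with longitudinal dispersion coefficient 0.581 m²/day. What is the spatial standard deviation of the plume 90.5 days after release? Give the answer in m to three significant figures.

Dispersive spreading gives a Gaussian with σ² = 2Dt; advection only shifts the center.
σ = √(2 × 0.581 × 90.5) = 10.3 m.

10.3 m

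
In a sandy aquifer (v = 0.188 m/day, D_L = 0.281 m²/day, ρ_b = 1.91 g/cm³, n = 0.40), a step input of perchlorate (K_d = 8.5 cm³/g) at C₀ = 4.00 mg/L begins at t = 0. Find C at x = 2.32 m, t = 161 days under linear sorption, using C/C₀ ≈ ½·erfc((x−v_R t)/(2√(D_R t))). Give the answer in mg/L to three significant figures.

Retardation factor R = 1 + ρ_b·K_d/n = 1 + 1.91 × 8.5/0.40 = 41.59.
Sorption retards both mechanisms: v_R = v/R = 0.004520 m/day, D_R = D/R = 0.006756 m²/day.
v_R·t = 0.004520 × 161 = 0.72772 m; 2√(D_R t) = 2.086 m; argument = (2.32 − 0.72772)/2.086 = 0.7633.
C = C₀ × ½·erfc(0.7633) = 4.00 × 0.1402 = 0.561 mg/L.

0.561 mg/L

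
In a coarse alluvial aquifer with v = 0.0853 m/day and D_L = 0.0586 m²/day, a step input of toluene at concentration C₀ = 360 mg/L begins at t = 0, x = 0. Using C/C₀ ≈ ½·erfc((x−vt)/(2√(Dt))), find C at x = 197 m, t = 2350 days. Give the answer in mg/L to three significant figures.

For a continuous step input, C/C₀ ≈ ½·erfc((x−vt)/(2√(Dt))).
vt = 0.0853 × 2350 = 200.455 m and 2√(Dt) = 2√(0.0586 × 2350) = 23.47 m.
Argument (x−vt)/(2√(Dt)) = (197 − 200.455)/23.47 = -0.1472; ½·erfc(-0.1472) = 0.5825.
C = 360 × 0.5825 = 210 mg/L.

210 mg/L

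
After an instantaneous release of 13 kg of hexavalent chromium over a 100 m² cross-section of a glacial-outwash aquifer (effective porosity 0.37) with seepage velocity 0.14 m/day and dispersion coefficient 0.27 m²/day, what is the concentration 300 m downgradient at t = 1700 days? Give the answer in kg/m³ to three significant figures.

0.000570 kg/m³

For an instantaneous plane source, C(x,t) = M/(n_e·A·√(4πDt)) · exp(−(x−vt)²/(4Dt)), with n_e·A the pore (flow) area.
Plume center vt = 0.14 × 1700 = 238 m, so the well at 300 m is 62 m downgradient of the peak.
√(4πDt) = 75.95 m, giving peak height M/(n_e·A·√(4πDt)) = 13/(0.37 × 100 × 75.95) = 0.004626 kg/m³.
(x−vt)²/(4Dt) = (62)²/(4 × 0.27 × 1700) = 2.094; exp(−2.094) = 0.1232.
C = 0.004626 × 0.1232 = 0.000570 kg/m³.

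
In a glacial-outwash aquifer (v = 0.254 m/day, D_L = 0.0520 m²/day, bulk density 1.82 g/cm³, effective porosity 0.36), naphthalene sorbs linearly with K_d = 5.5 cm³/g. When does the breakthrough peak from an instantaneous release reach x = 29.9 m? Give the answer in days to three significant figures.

3370 days

Retardation factor R = 1 + ρ_b·K_d/n = 1 + 1.82 × 5.5/0.36 = 28.81.
Sorption retards both mechanisms: v_R = v/R = 0.008816 m/day, D_R = D/R = 0.001805 m²/day.
Peak time from v_R²t² + 2D_R t − x² = 0: t = (√(D_R² + v_R²x²) − D_R)/v_R².
√(D_R² + v_R²x²) = √(0.001805² + 0.008816² × 29.9²) = 0.2636; v_R² = 7.772e-05.
t = (0.2636 − 0.001805)/7.772e-05 = 3370 days.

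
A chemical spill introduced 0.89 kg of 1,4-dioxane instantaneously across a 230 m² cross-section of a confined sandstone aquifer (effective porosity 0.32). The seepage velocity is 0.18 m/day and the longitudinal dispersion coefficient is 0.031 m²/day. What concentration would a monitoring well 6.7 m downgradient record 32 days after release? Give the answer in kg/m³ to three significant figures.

0.00274 kg/m³

For an instantaneous plane source, C(x,t) = M/(n_e·A·√(4πDt)) · exp(−(x−vt)²/(4Dt)), with n_e·A the pore (flow) area.
Plume center vt = 0.18 × 32 = 5.76 m, so the well at 6.7 m is 0.94 m downgradient of the peak.
√(4πDt) = 3.531 m, giving peak height M/(n_e·A·√(4πDt)) = 0.89/(0.32 × 230 × 3.531) = 0.003425 kg/m³.
(x−vt)²/(4Dt) = (0.94)²/(4 × 0.031 × 32) = 0.2227; exp(−0.2227) = 0.8004.
C = 0.003425 × 0.8004 = 0.00274 kg/m³.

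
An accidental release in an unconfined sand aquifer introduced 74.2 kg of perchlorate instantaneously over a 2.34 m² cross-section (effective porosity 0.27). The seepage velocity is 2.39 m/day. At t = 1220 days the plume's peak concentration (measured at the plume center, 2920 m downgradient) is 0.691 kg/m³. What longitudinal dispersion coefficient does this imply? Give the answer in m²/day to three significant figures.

At the plume center C_max = M/(n_e·A·√(4πDt)), so D = M²/(4πt·(n_e·A·C_max)²).
n_e·A·C_max = 0.27 × 2.34 × 0.691 = 0.4366 kg/m.
D = 74.2²/(4π × 1220 × 0.4366²) = 1.88 m²/day.

1.88 m²/day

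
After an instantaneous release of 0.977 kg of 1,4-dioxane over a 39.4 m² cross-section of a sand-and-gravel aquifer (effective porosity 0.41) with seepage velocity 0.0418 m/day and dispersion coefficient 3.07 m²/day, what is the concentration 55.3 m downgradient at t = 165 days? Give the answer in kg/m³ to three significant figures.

0.000239 kg/m³

For an instantaneous plane source, C(x,t) = M/(n_e·A·√(4πDt)) · exp(−(x−vt)²/(4Dt)), with n_e·A the pore (flow) area.
Plume center vt = 0.0418 × 165 = 6.897 m, so the well at 55.3 m is 48.403 m downgradient of the peak.
√(4πDt) = 79.78 m, giving peak height M/(n_e·A·√(4πDt)) = 0.977/(0.41 × 39.4 × 79.78) = 0.0007581 kg/m³.
(x−vt)²/(4Dt) = (48.403)²/(4 × 3.07 × 165) = 1.156; exp(−1.156) = 0.3147.
C = 0.0007581 × 0.3147 = 0.000239 kg/m³.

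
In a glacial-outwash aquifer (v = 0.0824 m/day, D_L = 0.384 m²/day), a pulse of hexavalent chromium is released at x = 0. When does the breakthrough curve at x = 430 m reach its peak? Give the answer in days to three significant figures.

For the 1D instantaneous-source solution, setting ∂C/∂t = 0 at fixed x gives v²t² + 2Dt − x² = 0, so t = (√(D² + v²x²) − D)/v².
√(D² + v²x²) = √(0.384² + 0.0824² × 430²) = 35.43; v² = 0.00678976.
t = (35.43 − 0.384)/0.00678976 = 5160 days (vs. the pure-advection estimate x/v = 5220 d).

5160 days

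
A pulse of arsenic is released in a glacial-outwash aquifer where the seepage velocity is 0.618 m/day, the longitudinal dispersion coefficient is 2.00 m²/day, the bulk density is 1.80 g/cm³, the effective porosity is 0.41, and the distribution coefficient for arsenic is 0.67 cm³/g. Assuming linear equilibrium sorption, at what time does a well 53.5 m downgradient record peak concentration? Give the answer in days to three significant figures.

Retardation factor R = 1 + ρ_b·K_d/n = 1 + 1.80 × 0.67/0.41 = 3.941.
Sorption retards both mechanisms: v_R = v/R = 0.1568 m/day, D_R = D/R = 0.5075 m²/day.
Peak time from v_R²t² + 2D_R t − x² = 0: t = (√(D_R² + v_R²x²) − D_R)/v_R².
√(D_R² + v_R²x²) = √(0.5075² + 0.1568² × 53.5²) = 8.404; v_R² = 0.02459.
t = (8.404 − 0.5075)/0.02459 = 321 days.

321 days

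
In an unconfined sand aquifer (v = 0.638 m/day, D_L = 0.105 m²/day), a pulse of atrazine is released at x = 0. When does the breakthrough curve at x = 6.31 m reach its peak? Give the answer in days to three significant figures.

9.64 days

For the 1D instantaneous-source solution, setting ∂C/∂t = 0 at fixed x gives v²t² + 2Dt − x² = 0, so t = (√(D² + v²x²) − D)/v².
√(D² + v²x²) = √(0.105² + 0.638² × 6.31²) = 4.027; v² = 0.407044.
t = (4.027 − 0.105)/0.407044 = 9.64 days (vs. the pure-advection estimate x/v = 9.89 d).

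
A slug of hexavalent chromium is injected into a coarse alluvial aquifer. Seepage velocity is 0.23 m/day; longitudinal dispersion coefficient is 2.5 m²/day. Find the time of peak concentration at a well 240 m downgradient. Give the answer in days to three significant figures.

For the 1D instantaneous-source solution, setting ∂C/∂t = 0 at fixed x gives v²t² + 2Dt − x² = 0, so t = (√(D² + v²x²) − D)/v².
√(D² + v²x²) = √(2.5² + 0.23² × 240²) = 55.26; v² = 0.0529.
t = (55.26 − 2.5)/0.0529 = 997 days (vs. the pure-advection estimate x/v = 1040 d).

997 days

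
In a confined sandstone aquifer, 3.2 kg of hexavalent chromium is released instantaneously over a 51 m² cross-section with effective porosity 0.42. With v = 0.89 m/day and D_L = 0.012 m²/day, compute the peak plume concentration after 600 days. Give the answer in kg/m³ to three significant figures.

0.0157 kg/m³

The peak of an instantaneous 1D plume sits at x = vt; there the Gaussian factor is 1 and C_max = M/(n_e·A·√(4πDt)), where n_e·A is the pore area the mass is dissolved in.
√(4πDt) = √(4π × 0.012 × 600) = 9.512 m, so C_max = 3.2/(0.42 × 51 × 9.512) = 0.0157 kg/m³.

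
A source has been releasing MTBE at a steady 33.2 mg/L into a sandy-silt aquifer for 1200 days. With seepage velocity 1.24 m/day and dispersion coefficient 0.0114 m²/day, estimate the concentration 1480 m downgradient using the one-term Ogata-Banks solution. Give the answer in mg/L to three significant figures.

For a continuous step input, C/C₀ ≈ ½·erfc((x−vt)/(2√(Dt))).
vt = 1.24 × 1200 = 1488 m and 2√(Dt) = 2√(0.0114 × 1200) = 7.397 m.
Argument (x−vt)/(2√(Dt)) = (1480 − 1488)/7.397 = -1.082; ½·erfc(-1.082) = 0.9370.
C = 33.2 × 0.9370 = 31.1 mg/L.

31.1 mg/L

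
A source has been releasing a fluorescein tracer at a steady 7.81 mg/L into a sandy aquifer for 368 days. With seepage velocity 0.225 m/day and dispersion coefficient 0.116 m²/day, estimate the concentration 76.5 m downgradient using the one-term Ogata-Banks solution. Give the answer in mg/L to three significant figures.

For a continuous step input, C/C₀ ≈ ½·erfc((x−vt)/(2√(Dt))).
vt = 0.225 × 368 = 82.8 m and 2√(Dt) = 2√(0.116 × 368) = 13.07 m.
Argument (x−vt)/(2√(Dt)) = (76.5 − 82.8)/13.07 = -0.4820; ½·erfc(-0.4820) = 0.7523.
C = 7.81 × 0.7523 = 5.88 mg/L.

5.88 mg/L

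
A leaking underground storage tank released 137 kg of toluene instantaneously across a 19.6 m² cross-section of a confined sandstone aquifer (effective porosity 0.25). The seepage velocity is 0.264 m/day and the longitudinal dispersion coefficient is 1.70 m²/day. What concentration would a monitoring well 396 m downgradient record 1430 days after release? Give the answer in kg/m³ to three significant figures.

0.154 kg/m³

For an instantaneous plane source, C(x,t) = M/(n_e·A·√(4πDt)) · exp(−(x−vt)²/(4Dt)), with n_e·A the pore (flow) area.
Plume center vt = 0.264 × 1430 = 377.52 m, so the well at 396 m is 18.48 m downgradient of the peak.
√(4πDt) = 174.8 m, giving peak height M/(n_e·A·√(4πDt)) = 137/(0.25 × 19.6 × 174.8) = 0.1599 kg/m³.
(x−vt)²/(4Dt) = (18.48)²/(4 × 1.70 × 1430) = 0.03512; exp(−0.03512) = 0.9655.
C = 0.1599 × 0.9655 = 0.154 kg/m³.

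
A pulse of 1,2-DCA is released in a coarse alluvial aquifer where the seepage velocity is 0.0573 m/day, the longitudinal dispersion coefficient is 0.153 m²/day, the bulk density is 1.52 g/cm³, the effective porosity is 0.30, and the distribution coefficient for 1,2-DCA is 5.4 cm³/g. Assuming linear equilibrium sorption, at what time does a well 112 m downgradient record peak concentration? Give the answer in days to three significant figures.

Retardation factor R = 1 + ρ_b·K_d/n = 1 + 1.52 × 5.4/0.30 = 28.36.
Sorption retards both mechanisms: v_R = v/R = 0.002020 m/day, D_R = D/R = 0.005395 m²/day.
Peak time from v_R²t² + 2D_R t − x² = 0: t = (√(D_R² + v_R²x²) − D_R)/v_R².
√(D_R² + v_R²x²) = √(0.005395² + 0.002020² × 112²) = 0.2263; v_R² = 4.080e-06.
t = (0.2263 − 0.005395)/4.080e-06 = 54100 days.

54100 days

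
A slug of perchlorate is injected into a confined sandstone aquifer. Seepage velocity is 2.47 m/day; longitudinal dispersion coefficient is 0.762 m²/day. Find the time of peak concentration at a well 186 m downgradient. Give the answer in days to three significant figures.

75.2 days

For the 1D instantaneous-source solution, setting ∂C/∂t = 0 at fixed x gives v²t² + 2Dt − x² = 0, so t = (√(D² + v²x²) − D)/v².
√(D² + v²x²) = √(0.762² + 2.47² × 186²) = 459.4; v² = 6.1009.
t = (459.4 − 0.762)/6.1009 = 75.2 days (vs. the pure-advection estimate x/v = 75.3 d).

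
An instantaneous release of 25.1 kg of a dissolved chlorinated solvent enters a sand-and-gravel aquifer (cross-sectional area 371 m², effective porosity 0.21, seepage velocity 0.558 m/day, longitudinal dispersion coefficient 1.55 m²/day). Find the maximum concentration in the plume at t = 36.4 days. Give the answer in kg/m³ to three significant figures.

0.0121 kg/m³

The peak of an instantaneous 1D plume sits at x = vt; there the Gaussian factor is 1 and C_max = M/(n_e·A·√(4πDt)), where n_e·A is the pore area the mass is dissolved in.
√(4πDt) = √(4π × 1.55 × 36.4) = 26.63 m, so C_max = 25.1/(0.21 × 371 × 26.63) = 0.0121 kg/m³.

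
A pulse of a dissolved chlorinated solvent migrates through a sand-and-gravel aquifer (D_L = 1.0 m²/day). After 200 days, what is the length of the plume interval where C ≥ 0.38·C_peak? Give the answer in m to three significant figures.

55.6 m

The plume is Gaussian with σ = √(2Dt) = √(2 × 1.0 × 200) = 20.00 m.
C/C_peak = exp(−Δx²/(2σ²)) = 0.38 ⇒ Δx = σ·√(−2 ln 0.38) = 20.00 × 1.391 = 27.82 m.
Width = 2Δx = 55.6 m.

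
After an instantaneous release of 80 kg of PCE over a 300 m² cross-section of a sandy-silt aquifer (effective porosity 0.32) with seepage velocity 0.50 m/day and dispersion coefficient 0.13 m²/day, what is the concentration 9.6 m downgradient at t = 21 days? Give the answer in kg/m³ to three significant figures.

0.132 kg/m³

For an instantaneous plane source, C(x,t) = M/(n_e·A·√(4πDt)) · exp(−(x−vt)²/(4Dt)), with n_e·A the pore (flow) area.
Plume center vt = 0.50 × 21 = 10.5 m, so the well at 9.6 m is 0.9 m upgradient of the peak.
√(4πDt) = 5.857 m, giving peak height M/(n_e·A·√(4πDt)) = 80/(0.32 × 300 × 5.857) = 0.1423 kg/m³.
(x−vt)²/(4Dt) = (-0.9)²/(4 × 0.13 × 21) = 0.07418; exp(−0.07418) = 0.9285.
C = 0.1423 × 0.9285 = 0.132 kg/m³.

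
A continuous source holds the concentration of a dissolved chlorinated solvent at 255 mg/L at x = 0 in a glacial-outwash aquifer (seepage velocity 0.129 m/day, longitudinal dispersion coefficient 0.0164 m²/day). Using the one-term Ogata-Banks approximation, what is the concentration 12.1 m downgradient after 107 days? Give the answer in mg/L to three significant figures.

For a continuous step input, C/C₀ ≈ ½·erfc((x−vt)/(2√(Dt))).
vt = 0.129 × 107 = 13.803 m and 2√(Dt) = 2√(0.0164 × 107) = 2.649 m.
Argument (x−vt)/(2√(Dt)) = (12.1 − 13.803)/2.649 = -0.6429; ½·erfc(-0.6429) = 0.8184.
C = 255 × 0.8184 = 209 mg/L.

209 mg/L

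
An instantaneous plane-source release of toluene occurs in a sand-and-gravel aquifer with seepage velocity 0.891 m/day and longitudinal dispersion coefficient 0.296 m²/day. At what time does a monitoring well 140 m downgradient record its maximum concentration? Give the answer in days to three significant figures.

For the 1D instantaneous-source solution, setting ∂C/∂t = 0 at fixed x gives v²t² + 2Dt − x² = 0, so t = (√(D² + v²x²) − D)/v².
√(D² + v²x²) = √(0.296² + 0.891² × 140²) = 124.7; v² = 0.793881.
t = (124.7 − 0.296)/0.793881 = 157 days (vs. the pure-advection estimate x/v = 157 d).

157 days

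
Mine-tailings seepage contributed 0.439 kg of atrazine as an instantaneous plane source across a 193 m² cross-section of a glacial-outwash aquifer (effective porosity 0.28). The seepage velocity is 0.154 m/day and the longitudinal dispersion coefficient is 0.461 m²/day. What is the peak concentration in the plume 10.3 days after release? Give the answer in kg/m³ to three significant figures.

0.00105 kg/m³

The peak of an instantaneous 1D plume sits at x = vt; there the Gaussian factor is 1 and C_max = M/(n_e·A·√(4πDt)), where n_e·A is the pore area the mass is dissolved in.
√(4πDt) = √(4π × 0.461 × 10.3) = 7.725 m, so C_max = 0.439/(0.28 × 193 × 7.725) = 0.00105 kg/m³.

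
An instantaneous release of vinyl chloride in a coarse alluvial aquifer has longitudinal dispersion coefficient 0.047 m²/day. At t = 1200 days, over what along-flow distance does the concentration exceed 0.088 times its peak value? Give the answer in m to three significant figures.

46.8 m

The plume is Gaussian with σ = √(2Dt) = √(2 × 0.047 × 1200) = 10.62 m.
C/C_peak = exp(−Δx²/(2σ²)) = 0.088 ⇒ Δx = σ·√(−2 ln 0.088) = 10.62 × 2.205 = 23.42 m.
Width = 2Δx = 46.8 m.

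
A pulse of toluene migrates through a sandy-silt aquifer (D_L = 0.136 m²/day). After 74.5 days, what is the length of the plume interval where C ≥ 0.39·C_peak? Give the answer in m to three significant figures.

12.4 m

The plume is Gaussian with σ = √(2Dt) = √(2 × 0.136 × 74.5) = 4.502 m.
C/C_peak = exp(−Δx²/(2σ²)) = 0.39 ⇒ Δx = σ·√(−2 ln 0.39) = 4.502 × 1.372 = 6.177 m.
Width = 2Δx = 12.4 m.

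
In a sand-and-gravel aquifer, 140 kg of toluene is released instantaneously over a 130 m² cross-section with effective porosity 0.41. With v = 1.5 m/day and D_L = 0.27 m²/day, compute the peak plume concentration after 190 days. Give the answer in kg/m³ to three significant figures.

0.103 kg/m³

The peak of an instantaneous 1D plume sits at x = vt; there the Gaussian factor is 1 and C_max = M/(n_e·A·√(4πDt)), where n_e·A is the pore area the mass is dissolved in.
√(4πDt) = √(4π × 0.27 × 190) = 25.39 m, so C_max = 140/(0.41 × 130 × 25.39) = 0.103 kg/m³.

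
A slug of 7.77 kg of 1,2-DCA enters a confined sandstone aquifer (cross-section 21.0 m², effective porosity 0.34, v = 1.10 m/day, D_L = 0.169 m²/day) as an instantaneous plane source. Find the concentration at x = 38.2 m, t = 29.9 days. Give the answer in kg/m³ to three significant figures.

0.0338 kg/m³

For an instantaneous plane source, C(x,t) = M/(n_e·A·√(4πDt)) · exp(−(x−vt)²/(4Dt)), with n_e·A the pore (flow) area.
Plume center vt = 1.10 × 29.9 = 32.89 m, so the well at 38.2 m is 5.31 m downgradient of the peak.
√(4πDt) = 7.969 m, giving peak height M/(n_e·A·√(4πDt)) = 7.77/(0.34 × 21.0 × 7.969) = 0.1366 kg/m³.
(x−vt)²/(4Dt) = (5.31)²/(4 × 0.169 × 29.9) = 1.395; exp(−1.395) = 0.2478.
C = 0.1366 × 0.2478 = 0.0338 kg/m³.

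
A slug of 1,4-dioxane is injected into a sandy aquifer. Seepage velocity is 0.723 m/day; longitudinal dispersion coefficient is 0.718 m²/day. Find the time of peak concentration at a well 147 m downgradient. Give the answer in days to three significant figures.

For the 1D instantaneous-source solution, setting ∂C/∂t = 0 at fixed x gives v²t² + 2Dt − x² = 0, so t = (√(D² + v²x²) − D)/v².
√(D² + v²x²) = √(0.718² + 0.723² × 147²) = 106.3; v² = 0.522729.
t = (106.3 − 0.718)/0.522729 = 202 days (vs. the pure-advection estimate x/v = 203 d).

202 days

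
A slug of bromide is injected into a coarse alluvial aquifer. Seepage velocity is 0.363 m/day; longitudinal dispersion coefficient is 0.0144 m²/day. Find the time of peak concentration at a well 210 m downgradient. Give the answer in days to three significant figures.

For the 1D instantaneous-source solution, setting ∂C/∂t = 0 at fixed x gives v²t² + 2Dt − x² = 0, so t = (√(D² + v²x²) − D)/v².
√(D² + v²x²) = √(0.0144² + 0.363² × 210²) = 76.23; v² = 0.131769.
t = (76.23 − 0.0144)/0.131769 = 578 days (vs. the pure-advection estimate x/v = 579 d).

578 days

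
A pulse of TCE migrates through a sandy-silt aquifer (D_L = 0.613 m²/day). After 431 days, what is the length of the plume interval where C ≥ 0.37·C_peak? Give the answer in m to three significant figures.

The plume is Gaussian with σ = √(2Dt) = √(2 × 0.613 × 431) = 22.99 m.
C/C_peak = exp(−Δx²/(2σ²)) = 0.37 ⇒ Δx = σ·√(−2 ln 0.37) = 22.99 × 1.410 = 32.42 m.
Width = 2Δx = 64.8 m.

64.8 m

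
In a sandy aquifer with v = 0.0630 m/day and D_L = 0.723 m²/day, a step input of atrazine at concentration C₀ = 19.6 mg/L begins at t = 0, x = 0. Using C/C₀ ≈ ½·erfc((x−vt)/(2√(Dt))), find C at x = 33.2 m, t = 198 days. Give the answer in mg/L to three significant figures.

2.16 mg/L

For a continuous step input, C/C₀ ≈ ½·erfc((x−vt)/(2√(Dt))).
vt = 0.0630 × 198 = 12.474 m and 2√(Dt) = 2√(0.723 × 198) = 23.93 m.
Argument (x−vt)/(2√(Dt)) = (33.2 − 12.474)/23.93 = 0.8661; ½·erfc(0.8661) = 0.1103.
C = 19.6 × 0.1103 = 2.16 mg/L.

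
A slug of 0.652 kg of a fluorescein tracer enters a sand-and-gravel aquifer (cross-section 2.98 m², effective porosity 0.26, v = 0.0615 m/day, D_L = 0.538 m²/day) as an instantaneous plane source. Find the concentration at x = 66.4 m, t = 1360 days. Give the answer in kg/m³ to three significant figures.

0.00793 kg/m³

For an instantaneous plane source, C(x,t) = M/(n_e·A·√(4πDt)) · exp(−(x−vt)²/(4Dt)), with n_e·A the pore (flow) area.
Plume center vt = 0.0615 × 1360 = 83.64 m, so the well at 66.4 m is 17.24 m upgradient of the peak.
√(4πDt) = 95.89 m, giving peak height M/(n_e·A·√(4πDt)) = 0.652/(0.26 × 2.98 × 95.89) = 0.008776 kg/m³.
(x−vt)²/(4Dt) = (-17.24)²/(4 × 0.538 × 1360) = 0.1016; exp(−0.1016) = 0.9034.
C = 0.008776 × 0.9034 = 0.00793 kg/m³.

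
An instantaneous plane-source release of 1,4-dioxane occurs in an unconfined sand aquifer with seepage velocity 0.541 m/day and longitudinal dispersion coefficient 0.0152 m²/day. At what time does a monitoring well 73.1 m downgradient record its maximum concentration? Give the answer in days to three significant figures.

For the 1D instantaneous-source solution, setting ∂C/∂t = 0 at fixed x gives v²t² + 2Dt − x² = 0, so t = (√(D² + v²x²) − D)/v².
√(D² + v²x²) = √(0.0152² + 0.541² × 73.1²) = 39.55; v² = 0.292681.
t = (39.55 − 0.0152)/0.292681 = 135 days (vs. the pure-advection estimate x/v = 135 d).

135 days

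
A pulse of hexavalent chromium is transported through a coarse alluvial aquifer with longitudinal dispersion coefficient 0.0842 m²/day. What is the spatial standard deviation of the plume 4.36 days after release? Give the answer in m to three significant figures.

0.857 m

Dispersive spreading gives a Gaussian with σ² = 2Dt; advection only shifts the center.
σ = √(2 × 0.0842 × 4.36) = 0.857 m.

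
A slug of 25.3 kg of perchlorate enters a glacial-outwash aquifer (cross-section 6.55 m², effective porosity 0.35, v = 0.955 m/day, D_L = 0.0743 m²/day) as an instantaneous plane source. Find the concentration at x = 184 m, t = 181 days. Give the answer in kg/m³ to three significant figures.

For an instantaneous plane source, C(x,t) = M/(n_e·A·√(4πDt)) · exp(−(x−vt)²/(4Dt)), with n_e·A the pore (flow) area.
Plume center vt = 0.955 × 181 = 172.855 m, so the well at 184 m is 11.145 m downgradient of the peak.
√(4πDt) = 13.00 m, giving peak height M/(n_e·A·√(4πDt)) = 25.3/(0.35 × 6.55 × 13.00) = 0.8489 kg/m³.
(x−vt)²/(4Dt) = (11.145)²/(4 × 0.0743 × 181) = 2.309; exp(−2.309) = 0.09936.
C = 0.8489 × 0.09936 = 0.0843 kg/m³.

0.0843 kg/m³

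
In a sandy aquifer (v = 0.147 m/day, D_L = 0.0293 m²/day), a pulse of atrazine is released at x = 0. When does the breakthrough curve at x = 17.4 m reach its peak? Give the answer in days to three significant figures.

117 days

For the 1D instantaneous-source solution, setting ∂C/∂t = 0 at fixed x gives v²t² + 2Dt − x² = 0, so t = (√(D² + v²x²) − D)/v².
√(D² + v²x²) = √(0.0293² + 0.147² × 17.4²) = 2.558; v² = 0.021609.
t = (2.558 − 0.0293)/0.021609 = 117 days (vs. the pure-advection estimate x/v = 118 d).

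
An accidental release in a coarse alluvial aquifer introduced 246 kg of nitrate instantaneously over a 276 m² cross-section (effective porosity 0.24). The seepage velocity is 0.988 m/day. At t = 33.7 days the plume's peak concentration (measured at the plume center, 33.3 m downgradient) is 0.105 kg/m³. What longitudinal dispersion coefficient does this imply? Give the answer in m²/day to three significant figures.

2.95 m²/day

At the plume center C_max = M/(n_e·A·√(4πDt)), so D = M²/(4πt·(n_e·A·C_max)²).
n_e·A·C_max = 0.24 × 276 × 0.105 = 6.955 kg/m.
D = 246²/(4π × 33.7 × 6.955²) = 2.95 m²/day.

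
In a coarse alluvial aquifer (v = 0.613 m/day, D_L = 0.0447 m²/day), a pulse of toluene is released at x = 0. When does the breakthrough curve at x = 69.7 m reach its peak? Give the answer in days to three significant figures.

For the 1D instantaneous-source solution, setting ∂C/∂t = 0 at fixed x gives v²t² + 2Dt − x² = 0, so t = (√(D² + v²x²) − D)/v².
√(D² + v²x²) = √(0.0447² + 0.613² × 69.7²) = 42.73; v² = 0.375769.
t = (42.73 − 0.0447)/0.375769 = 114 days (vs. the pure-advection estimate x/v = 114 d).

114 days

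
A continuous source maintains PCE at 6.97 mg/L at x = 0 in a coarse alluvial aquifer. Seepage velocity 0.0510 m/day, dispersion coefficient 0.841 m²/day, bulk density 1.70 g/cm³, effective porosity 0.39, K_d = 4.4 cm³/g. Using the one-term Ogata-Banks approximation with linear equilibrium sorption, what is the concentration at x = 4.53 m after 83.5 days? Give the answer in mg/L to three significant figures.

0.354 mg/L

Retardation factor R = 1 + ρ_b·K_d/n = 1 + 1.70 × 4.4/0.39 = 20.18.
Sorption retards both mechanisms: v_R = v/R = 0.002527 m/day, D_R = D/R = 0.04167 m²/day.
v_R·t = 0.002527 × 83.5 = 0.2110045 m; 2√(D_R t) = 3.731 m; argument = (4.53 − 0.2110045)/3.731 = 1.158.
C = C₀ × ½·erfc(1.158) = 6.97 × 0.05075 = 0.354 mg/L.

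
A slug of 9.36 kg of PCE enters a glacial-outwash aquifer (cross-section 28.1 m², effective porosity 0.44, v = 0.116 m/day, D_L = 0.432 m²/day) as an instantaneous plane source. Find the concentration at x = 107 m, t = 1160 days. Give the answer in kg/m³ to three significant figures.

0.00653 kg/m³

For an instantaneous plane source, C(x,t) = M/(n_e·A·√(4πDt)) · exp(−(x−vt)²/(4Dt)), with n_e·A the pore (flow) area.
Plume center vt = 0.116 × 1160 = 134.56 m, so the well at 107 m is 27.56 m upgradient of the peak.
√(4πDt) = 79.36 m, giving peak height M/(n_e·A·√(4πDt)) = 9.36/(0.44 × 28.1 × 79.36) = 0.009539 kg/m³.
(x−vt)²/(4Dt) = (-27.56)²/(4 × 0.432 × 1160) = 0.3789; exp(−0.3789) = 0.6846.
C = 0.009539 × 0.6846 = 0.00653 kg/m³.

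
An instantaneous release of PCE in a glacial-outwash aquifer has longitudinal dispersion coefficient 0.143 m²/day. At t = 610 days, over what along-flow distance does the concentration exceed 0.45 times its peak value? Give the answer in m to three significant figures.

33.4 m

The plume is Gaussian with σ = √(2Dt) = √(2 × 0.143 × 610) = 13.21 m.
C/C_peak = exp(−Δx²/(2σ²)) = 0.45 ⇒ Δx = σ·√(−2 ln 0.45) = 13.21 × 1.264 = 16.70 m.
Width = 2Δx = 33.4 m.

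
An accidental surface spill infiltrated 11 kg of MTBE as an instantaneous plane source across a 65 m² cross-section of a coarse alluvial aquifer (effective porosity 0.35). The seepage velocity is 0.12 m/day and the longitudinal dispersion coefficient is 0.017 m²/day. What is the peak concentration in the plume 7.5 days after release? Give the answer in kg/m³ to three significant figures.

The peak of an instantaneous 1D plume sits at x = vt; there the Gaussian factor is 1 and C_max = M/(n_e·A·√(4πDt)), where n_e·A is the pore area the mass is dissolved in.
√(4πDt) = √(4π × 0.017 × 7.5) = 1.266 m, so C_max = 11/(0.35 × 65 × 1.266) = 0.382 kg/m³.

0.382 kg/m³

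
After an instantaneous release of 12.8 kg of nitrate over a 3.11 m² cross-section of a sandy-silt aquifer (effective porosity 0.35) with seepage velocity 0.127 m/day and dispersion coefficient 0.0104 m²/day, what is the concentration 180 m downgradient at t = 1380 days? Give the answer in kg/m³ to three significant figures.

0.592 kg/m³

For an instantaneous plane source, C(x,t) = M/(n_e·A·√(4πDt)) · exp(−(x−vt)²/(4Dt)), with n_e·A the pore (flow) area.
Plume center vt = 0.127 × 1380 = 175.26 m, so the well at 180 m is 4.74 m downgradient of the peak.
√(4πDt) = 13.43 m, giving peak height M/(n_e·A·√(4πDt)) = 12.8/(0.35 × 3.11 × 13.43) = 0.8756 kg/m³.
(x−vt)²/(4Dt) = (4.74)²/(4 × 0.0104 × 1380) = 0.3914; exp(−0.3914) = 0.6761.
C = 0.8756 × 0.6761 = 0.592 kg/m³.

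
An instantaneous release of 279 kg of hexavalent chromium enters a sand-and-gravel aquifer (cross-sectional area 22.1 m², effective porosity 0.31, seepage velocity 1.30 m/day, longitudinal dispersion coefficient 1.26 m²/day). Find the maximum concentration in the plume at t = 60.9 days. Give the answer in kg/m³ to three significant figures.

The peak of an instantaneous 1D plume sits at x = vt; there the Gaussian factor is 1 and C_max = M/(n_e·A·√(4πDt)), where n_e·A is the pore area the mass is dissolved in.
√(4πDt) = √(4π × 1.26 × 60.9) = 31.05 m, so C_max = 279/(0.31 × 22.1 × 31.05) = 1.31 kg/m³.

1.31 kg/m³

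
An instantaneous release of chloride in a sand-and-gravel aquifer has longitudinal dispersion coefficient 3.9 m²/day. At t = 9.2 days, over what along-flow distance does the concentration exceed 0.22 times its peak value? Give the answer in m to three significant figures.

The plume is Gaussian with σ = √(2Dt) = √(2 × 3.9 × 9.2) = 8.471 m.
C/C_peak = exp(−Δx²/(2σ²)) = 0.22 ⇒ Δx = σ·√(−2 ln 0.22) = 8.471 × 1.740 = 14.74 m.
Width = 2Δx = 29.5 m.

29.5 m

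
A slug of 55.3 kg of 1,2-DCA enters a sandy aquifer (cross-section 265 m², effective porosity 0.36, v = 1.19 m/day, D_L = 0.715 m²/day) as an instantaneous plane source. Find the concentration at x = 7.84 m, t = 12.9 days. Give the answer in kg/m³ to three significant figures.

For an instantaneous plane source, C(x,t) = M/(n_e·A·√(4πDt)) · exp(−(x−vt)²/(4Dt)), with n_e·A the pore (flow) area.
Plume center vt = 1.19 × 12.9 = 15.351 m, so the well at 7.84 m is 7.511 m upgradient of the peak.
√(4πDt) = 10.77 m, giving peak height M/(n_e·A·√(4πDt)) = 55.3/(0.36 × 265 × 10.77) = 0.05382 kg/m³.
(x−vt)²/(4Dt) = (-7.511)²/(4 × 0.715 × 12.9) = 1.529; exp(−1.529) = 0.2168.
C = 0.05382 × 0.2168 = 0.0117 kg/m³.

0.0117 kg/m³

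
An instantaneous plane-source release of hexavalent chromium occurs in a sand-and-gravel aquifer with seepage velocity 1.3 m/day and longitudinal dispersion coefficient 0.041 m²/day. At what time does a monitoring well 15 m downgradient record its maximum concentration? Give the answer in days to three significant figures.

11.5 days

For the 1D instantaneous-source solution, setting ∂C/∂t = 0 at fixed x gives v²t² + 2Dt − x² = 0, so t = (√(D² + v²x²) − D)/v².
√(D² + v²x²) = √(0.041² + 1.3² × 15²) = 19.50; v² = 1.69.
t = (19.50 − 0.041)/1.69 = 11.5 days (vs. the pure-advection estimate x/v = 11.5 d).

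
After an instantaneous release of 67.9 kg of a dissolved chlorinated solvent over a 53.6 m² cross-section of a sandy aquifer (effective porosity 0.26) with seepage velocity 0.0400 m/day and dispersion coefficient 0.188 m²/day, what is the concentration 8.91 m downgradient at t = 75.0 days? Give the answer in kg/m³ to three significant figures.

For an instantaneous plane source, C(x,t) = M/(n_e·A·√(4πDt)) · exp(−(x−vt)²/(4Dt)), with n_e·A the pore (flow) area.
Plume center vt = 0.0400 × 75.0 = 3 m, so the well at 8.91 m is 5.91 m downgradient of the peak.
√(4πDt) = 13.31 m, giving peak height M/(n_e·A·√(4πDt)) = 67.9/(0.26 × 53.6 × 13.31) = 0.3661 kg/m³.
(x−vt)²/(4Dt) = (5.91)²/(4 × 0.188 × 75.0) = 0.6193; exp(−0.6193) = 0.5383.
C = 0.3661 × 0.5383 = 0.197 kg/m³.

0.197 kg/m³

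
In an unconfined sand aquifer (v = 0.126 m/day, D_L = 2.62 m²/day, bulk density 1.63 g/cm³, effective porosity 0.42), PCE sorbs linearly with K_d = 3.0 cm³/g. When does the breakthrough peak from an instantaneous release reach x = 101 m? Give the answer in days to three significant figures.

8260 days

Retardation factor R = 1 + ρ_b·K_d/n = 1 + 1.63 × 3.0/0.42 = 12.64.
Sorption retards both mechanisms: v_R = v/R = 0.009968 m/day, D_R = D/R = 0.2073 m²/day.
Peak time from v_R²t² + 2D_R t − x² = 0: t = (√(D_R² + v_R²x²) − D_R)/v_R².
√(D_R² + v_R²x²) = √(0.2073² + 0.009968² × 101²) = 1.028; v_R² = 9.936e-05.
t = (1.028 − 0.2073)/9.936e-05 = 8260 days.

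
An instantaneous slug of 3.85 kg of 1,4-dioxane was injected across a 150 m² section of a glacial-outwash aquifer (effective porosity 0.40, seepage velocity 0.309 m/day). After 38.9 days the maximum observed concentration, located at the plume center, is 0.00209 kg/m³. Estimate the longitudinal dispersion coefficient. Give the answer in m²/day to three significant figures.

At the plume center C_max = M/(n_e·A·√(4πDt)), so D = M²/(4πt·(n_e·A·C_max)²).
n_e·A·C_max = 0.40 × 150 × 0.00209 = 0.1254 kg/m.
D = 3.85²/(4π × 38.9 × 0.1254²) = 1.93 m²/day.

1.93 m²/day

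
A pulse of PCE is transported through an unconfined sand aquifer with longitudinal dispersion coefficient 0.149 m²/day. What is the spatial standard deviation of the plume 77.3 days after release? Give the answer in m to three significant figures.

4.80 m

Dispersive spreading gives a Gaussian with σ² = 2Dt; advection only shifts the center.
σ = √(2 × 0.149 × 77.3) = 4.80 m.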